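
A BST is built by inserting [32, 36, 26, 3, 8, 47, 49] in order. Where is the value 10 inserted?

Starting tree (level order): [32, 26, 36, 3, None, None, 47, None, 8, None, 49]
Insertion path: 32 -> 26 -> 3 -> 8
Result: insert 10 as right child of 8
Final tree (level order): [32, 26, 36, 3, None, None, 47, None, 8, None, 49, None, 10]


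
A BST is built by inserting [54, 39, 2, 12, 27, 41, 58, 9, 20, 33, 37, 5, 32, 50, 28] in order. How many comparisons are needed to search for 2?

Search path for 2: 54 -> 39 -> 2
Found: True
Comparisons: 3


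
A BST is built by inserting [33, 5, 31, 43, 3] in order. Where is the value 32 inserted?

Starting tree (level order): [33, 5, 43, 3, 31]
Insertion path: 33 -> 5 -> 31
Result: insert 32 as right child of 31
Final tree (level order): [33, 5, 43, 3, 31, None, None, None, None, None, 32]


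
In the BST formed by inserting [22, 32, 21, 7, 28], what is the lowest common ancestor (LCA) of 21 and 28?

Tree insertion order: [22, 32, 21, 7, 28]
Tree (level-order array): [22, 21, 32, 7, None, 28]
In a BST, the LCA of p=21, q=28 is the first node v on the
root-to-leaf path with p <= v <= q (go left if both < v, right if both > v).
Walk from root:
  at 22: 21 <= 22 <= 28, this is the LCA
LCA = 22


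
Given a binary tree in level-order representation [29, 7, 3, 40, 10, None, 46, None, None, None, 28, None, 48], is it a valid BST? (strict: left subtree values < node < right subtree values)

Level-order array: [29, 7, 3, 40, 10, None, 46, None, None, None, 28, None, 48]
Validate using subtree bounds (lo, hi): at each node, require lo < value < hi,
then recurse left with hi=value and right with lo=value.
Preorder trace (stopping at first violation):
  at node 29 with bounds (-inf, +inf): OK
  at node 7 with bounds (-inf, 29): OK
  at node 40 with bounds (-inf, 7): VIOLATION
Node 40 violates its bound: not (-inf < 40 < 7).
Result: Not a valid BST


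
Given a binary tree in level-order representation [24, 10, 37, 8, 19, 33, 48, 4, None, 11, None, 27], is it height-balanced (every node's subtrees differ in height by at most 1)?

Tree (level-order array): [24, 10, 37, 8, 19, 33, 48, 4, None, 11, None, 27]
Definition: a tree is height-balanced if, at every node, |h(left) - h(right)| <= 1 (empty subtree has height -1).
Bottom-up per-node check:
  node 4: h_left=-1, h_right=-1, diff=0 [OK], height=0
  node 8: h_left=0, h_right=-1, diff=1 [OK], height=1
  node 11: h_left=-1, h_right=-1, diff=0 [OK], height=0
  node 19: h_left=0, h_right=-1, diff=1 [OK], height=1
  node 10: h_left=1, h_right=1, diff=0 [OK], height=2
  node 27: h_left=-1, h_right=-1, diff=0 [OK], height=0
  node 33: h_left=0, h_right=-1, diff=1 [OK], height=1
  node 48: h_left=-1, h_right=-1, diff=0 [OK], height=0
  node 37: h_left=1, h_right=0, diff=1 [OK], height=2
  node 24: h_left=2, h_right=2, diff=0 [OK], height=3
All nodes satisfy the balance condition.
Result: Balanced


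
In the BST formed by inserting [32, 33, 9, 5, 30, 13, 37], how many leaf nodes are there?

Tree built from: [32, 33, 9, 5, 30, 13, 37]
Tree (level-order array): [32, 9, 33, 5, 30, None, 37, None, None, 13]
Rule: A leaf has 0 children.
Per-node child counts:
  node 32: 2 child(ren)
  node 9: 2 child(ren)
  node 5: 0 child(ren)
  node 30: 1 child(ren)
  node 13: 0 child(ren)
  node 33: 1 child(ren)
  node 37: 0 child(ren)
Matching nodes: [5, 13, 37]
Count of leaf nodes: 3


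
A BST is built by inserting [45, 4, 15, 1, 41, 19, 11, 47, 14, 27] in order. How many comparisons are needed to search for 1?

Search path for 1: 45 -> 4 -> 1
Found: True
Comparisons: 3


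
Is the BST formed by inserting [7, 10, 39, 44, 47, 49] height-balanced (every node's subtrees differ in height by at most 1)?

Tree (level-order array): [7, None, 10, None, 39, None, 44, None, 47, None, 49]
Definition: a tree is height-balanced if, at every node, |h(left) - h(right)| <= 1 (empty subtree has height -1).
Bottom-up per-node check:
  node 49: h_left=-1, h_right=-1, diff=0 [OK], height=0
  node 47: h_left=-1, h_right=0, diff=1 [OK], height=1
  node 44: h_left=-1, h_right=1, diff=2 [FAIL (|-1-1|=2 > 1)], height=2
  node 39: h_left=-1, h_right=2, diff=3 [FAIL (|-1-2|=3 > 1)], height=3
  node 10: h_left=-1, h_right=3, diff=4 [FAIL (|-1-3|=4 > 1)], height=4
  node 7: h_left=-1, h_right=4, diff=5 [FAIL (|-1-4|=5 > 1)], height=5
Node 44 violates the condition: |-1 - 1| = 2 > 1.
Result: Not balanced


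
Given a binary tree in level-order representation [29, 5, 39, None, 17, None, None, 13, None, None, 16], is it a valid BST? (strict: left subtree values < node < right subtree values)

Level-order array: [29, 5, 39, None, 17, None, None, 13, None, None, 16]
Validate using subtree bounds (lo, hi): at each node, require lo < value < hi,
then recurse left with hi=value and right with lo=value.
Preorder trace (stopping at first violation):
  at node 29 with bounds (-inf, +inf): OK
  at node 5 with bounds (-inf, 29): OK
  at node 17 with bounds (5, 29): OK
  at node 13 with bounds (5, 17): OK
  at node 16 with bounds (13, 17): OK
  at node 39 with bounds (29, +inf): OK
No violation found at any node.
Result: Valid BST


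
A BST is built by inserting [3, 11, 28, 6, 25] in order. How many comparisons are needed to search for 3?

Search path for 3: 3
Found: True
Comparisons: 1


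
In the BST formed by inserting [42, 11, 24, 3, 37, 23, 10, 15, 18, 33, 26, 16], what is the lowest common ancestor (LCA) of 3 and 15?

Tree insertion order: [42, 11, 24, 3, 37, 23, 10, 15, 18, 33, 26, 16]
Tree (level-order array): [42, 11, None, 3, 24, None, 10, 23, 37, None, None, 15, None, 33, None, None, 18, 26, None, 16]
In a BST, the LCA of p=3, q=15 is the first node v on the
root-to-leaf path with p <= v <= q (go left if both < v, right if both > v).
Walk from root:
  at 42: both 3 and 15 < 42, go left
  at 11: 3 <= 11 <= 15, this is the LCA
LCA = 11


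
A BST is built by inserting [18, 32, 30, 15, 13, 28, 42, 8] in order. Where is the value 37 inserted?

Starting tree (level order): [18, 15, 32, 13, None, 30, 42, 8, None, 28]
Insertion path: 18 -> 32 -> 42
Result: insert 37 as left child of 42
Final tree (level order): [18, 15, 32, 13, None, 30, 42, 8, None, 28, None, 37]


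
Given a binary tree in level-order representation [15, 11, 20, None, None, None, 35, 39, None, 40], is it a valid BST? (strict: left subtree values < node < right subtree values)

Level-order array: [15, 11, 20, None, None, None, 35, 39, None, 40]
Validate using subtree bounds (lo, hi): at each node, require lo < value < hi,
then recurse left with hi=value and right with lo=value.
Preorder trace (stopping at first violation):
  at node 15 with bounds (-inf, +inf): OK
  at node 11 with bounds (-inf, 15): OK
  at node 20 with bounds (15, +inf): OK
  at node 35 with bounds (20, +inf): OK
  at node 39 with bounds (20, 35): VIOLATION
Node 39 violates its bound: not (20 < 39 < 35).
Result: Not a valid BST


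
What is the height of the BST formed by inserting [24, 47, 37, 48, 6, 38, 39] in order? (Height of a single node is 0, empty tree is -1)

Insertion order: [24, 47, 37, 48, 6, 38, 39]
Tree (level-order array): [24, 6, 47, None, None, 37, 48, None, 38, None, None, None, 39]
Compute height bottom-up (empty subtree = -1):
  height(6) = 1 + max(-1, -1) = 0
  height(39) = 1 + max(-1, -1) = 0
  height(38) = 1 + max(-1, 0) = 1
  height(37) = 1 + max(-1, 1) = 2
  height(48) = 1 + max(-1, -1) = 0
  height(47) = 1 + max(2, 0) = 3
  height(24) = 1 + max(0, 3) = 4
Height = 4


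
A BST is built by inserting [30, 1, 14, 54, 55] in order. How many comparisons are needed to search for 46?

Search path for 46: 30 -> 54
Found: False
Comparisons: 2


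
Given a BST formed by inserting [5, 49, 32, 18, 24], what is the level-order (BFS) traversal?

Tree insertion order: [5, 49, 32, 18, 24]
Tree (level-order array): [5, None, 49, 32, None, 18, None, None, 24]
BFS from the root, enqueuing left then right child of each popped node:
  queue [5] -> pop 5, enqueue [49], visited so far: [5]
  queue [49] -> pop 49, enqueue [32], visited so far: [5, 49]
  queue [32] -> pop 32, enqueue [18], visited so far: [5, 49, 32]
  queue [18] -> pop 18, enqueue [24], visited so far: [5, 49, 32, 18]
  queue [24] -> pop 24, enqueue [none], visited so far: [5, 49, 32, 18, 24]
Result: [5, 49, 32, 18, 24]


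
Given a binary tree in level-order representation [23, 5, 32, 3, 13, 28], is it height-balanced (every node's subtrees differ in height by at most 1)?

Tree (level-order array): [23, 5, 32, 3, 13, 28]
Definition: a tree is height-balanced if, at every node, |h(left) - h(right)| <= 1 (empty subtree has height -1).
Bottom-up per-node check:
  node 3: h_left=-1, h_right=-1, diff=0 [OK], height=0
  node 13: h_left=-1, h_right=-1, diff=0 [OK], height=0
  node 5: h_left=0, h_right=0, diff=0 [OK], height=1
  node 28: h_left=-1, h_right=-1, diff=0 [OK], height=0
  node 32: h_left=0, h_right=-1, diff=1 [OK], height=1
  node 23: h_left=1, h_right=1, diff=0 [OK], height=2
All nodes satisfy the balance condition.
Result: Balanced


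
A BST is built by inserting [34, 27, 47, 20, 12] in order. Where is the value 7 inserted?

Starting tree (level order): [34, 27, 47, 20, None, None, None, 12]
Insertion path: 34 -> 27 -> 20 -> 12
Result: insert 7 as left child of 12
Final tree (level order): [34, 27, 47, 20, None, None, None, 12, None, 7]


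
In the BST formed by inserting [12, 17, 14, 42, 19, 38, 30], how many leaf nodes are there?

Tree built from: [12, 17, 14, 42, 19, 38, 30]
Tree (level-order array): [12, None, 17, 14, 42, None, None, 19, None, None, 38, 30]
Rule: A leaf has 0 children.
Per-node child counts:
  node 12: 1 child(ren)
  node 17: 2 child(ren)
  node 14: 0 child(ren)
  node 42: 1 child(ren)
  node 19: 1 child(ren)
  node 38: 1 child(ren)
  node 30: 0 child(ren)
Matching nodes: [14, 30]
Count of leaf nodes: 2


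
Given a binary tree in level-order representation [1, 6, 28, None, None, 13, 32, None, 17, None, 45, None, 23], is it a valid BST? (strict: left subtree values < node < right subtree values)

Level-order array: [1, 6, 28, None, None, 13, 32, None, 17, None, 45, None, 23]
Validate using subtree bounds (lo, hi): at each node, require lo < value < hi,
then recurse left with hi=value and right with lo=value.
Preorder trace (stopping at first violation):
  at node 1 with bounds (-inf, +inf): OK
  at node 6 with bounds (-inf, 1): VIOLATION
Node 6 violates its bound: not (-inf < 6 < 1).
Result: Not a valid BST


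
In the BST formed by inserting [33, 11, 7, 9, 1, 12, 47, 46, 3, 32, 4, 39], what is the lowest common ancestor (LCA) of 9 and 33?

Tree insertion order: [33, 11, 7, 9, 1, 12, 47, 46, 3, 32, 4, 39]
Tree (level-order array): [33, 11, 47, 7, 12, 46, None, 1, 9, None, 32, 39, None, None, 3, None, None, None, None, None, None, None, 4]
In a BST, the LCA of p=9, q=33 is the first node v on the
root-to-leaf path with p <= v <= q (go left if both < v, right if both > v).
Walk from root:
  at 33: 9 <= 33 <= 33, this is the LCA
LCA = 33


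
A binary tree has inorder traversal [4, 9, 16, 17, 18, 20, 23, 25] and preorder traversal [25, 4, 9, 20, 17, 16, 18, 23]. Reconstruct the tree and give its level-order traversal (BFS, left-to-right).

Inorder:  [4, 9, 16, 17, 18, 20, 23, 25]
Preorder: [25, 4, 9, 20, 17, 16, 18, 23]
Algorithm: preorder visits root first, so consume preorder in order;
for each root, split the current inorder slice at that value into
left-subtree inorder and right-subtree inorder, then recurse.
Recursive splits:
  root=25; inorder splits into left=[4, 9, 16, 17, 18, 20, 23], right=[]
  root=4; inorder splits into left=[], right=[9, 16, 17, 18, 20, 23]
  root=9; inorder splits into left=[], right=[16, 17, 18, 20, 23]
  root=20; inorder splits into left=[16, 17, 18], right=[23]
  root=17; inorder splits into left=[16], right=[18]
  root=16; inorder splits into left=[], right=[]
  root=18; inorder splits into left=[], right=[]
  root=23; inorder splits into left=[], right=[]
Reconstructed level-order: [25, 4, 9, 20, 17, 23, 16, 18]


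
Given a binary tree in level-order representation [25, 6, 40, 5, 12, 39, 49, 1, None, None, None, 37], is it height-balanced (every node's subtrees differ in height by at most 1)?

Tree (level-order array): [25, 6, 40, 5, 12, 39, 49, 1, None, None, None, 37]
Definition: a tree is height-balanced if, at every node, |h(left) - h(right)| <= 1 (empty subtree has height -1).
Bottom-up per-node check:
  node 1: h_left=-1, h_right=-1, diff=0 [OK], height=0
  node 5: h_left=0, h_right=-1, diff=1 [OK], height=1
  node 12: h_left=-1, h_right=-1, diff=0 [OK], height=0
  node 6: h_left=1, h_right=0, diff=1 [OK], height=2
  node 37: h_left=-1, h_right=-1, diff=0 [OK], height=0
  node 39: h_left=0, h_right=-1, diff=1 [OK], height=1
  node 49: h_left=-1, h_right=-1, diff=0 [OK], height=0
  node 40: h_left=1, h_right=0, diff=1 [OK], height=2
  node 25: h_left=2, h_right=2, diff=0 [OK], height=3
All nodes satisfy the balance condition.
Result: Balanced


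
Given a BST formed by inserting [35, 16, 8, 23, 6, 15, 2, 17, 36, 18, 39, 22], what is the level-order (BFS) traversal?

Tree insertion order: [35, 16, 8, 23, 6, 15, 2, 17, 36, 18, 39, 22]
Tree (level-order array): [35, 16, 36, 8, 23, None, 39, 6, 15, 17, None, None, None, 2, None, None, None, None, 18, None, None, None, 22]
BFS from the root, enqueuing left then right child of each popped node:
  queue [35] -> pop 35, enqueue [16, 36], visited so far: [35]
  queue [16, 36] -> pop 16, enqueue [8, 23], visited so far: [35, 16]
  queue [36, 8, 23] -> pop 36, enqueue [39], visited so far: [35, 16, 36]
  queue [8, 23, 39] -> pop 8, enqueue [6, 15], visited so far: [35, 16, 36, 8]
  queue [23, 39, 6, 15] -> pop 23, enqueue [17], visited so far: [35, 16, 36, 8, 23]
  queue [39, 6, 15, 17] -> pop 39, enqueue [none], visited so far: [35, 16, 36, 8, 23, 39]
  queue [6, 15, 17] -> pop 6, enqueue [2], visited so far: [35, 16, 36, 8, 23, 39, 6]
  queue [15, 17, 2] -> pop 15, enqueue [none], visited so far: [35, 16, 36, 8, 23, 39, 6, 15]
  queue [17, 2] -> pop 17, enqueue [18], visited so far: [35, 16, 36, 8, 23, 39, 6, 15, 17]
  queue [2, 18] -> pop 2, enqueue [none], visited so far: [35, 16, 36, 8, 23, 39, 6, 15, 17, 2]
  queue [18] -> pop 18, enqueue [22], visited so far: [35, 16, 36, 8, 23, 39, 6, 15, 17, 2, 18]
  queue [22] -> pop 22, enqueue [none], visited so far: [35, 16, 36, 8, 23, 39, 6, 15, 17, 2, 18, 22]
Result: [35, 16, 36, 8, 23, 39, 6, 15, 17, 2, 18, 22]


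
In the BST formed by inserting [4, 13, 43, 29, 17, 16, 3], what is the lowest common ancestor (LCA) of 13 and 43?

Tree insertion order: [4, 13, 43, 29, 17, 16, 3]
Tree (level-order array): [4, 3, 13, None, None, None, 43, 29, None, 17, None, 16]
In a BST, the LCA of p=13, q=43 is the first node v on the
root-to-leaf path with p <= v <= q (go left if both < v, right if both > v).
Walk from root:
  at 4: both 13 and 43 > 4, go right
  at 13: 13 <= 13 <= 43, this is the LCA
LCA = 13


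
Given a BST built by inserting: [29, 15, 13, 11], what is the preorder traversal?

Tree insertion order: [29, 15, 13, 11]
Tree (level-order array): [29, 15, None, 13, None, 11]
Preorder traversal: [29, 15, 13, 11]


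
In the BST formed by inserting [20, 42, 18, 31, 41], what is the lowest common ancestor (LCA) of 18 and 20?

Tree insertion order: [20, 42, 18, 31, 41]
Tree (level-order array): [20, 18, 42, None, None, 31, None, None, 41]
In a BST, the LCA of p=18, q=20 is the first node v on the
root-to-leaf path with p <= v <= q (go left if both < v, right if both > v).
Walk from root:
  at 20: 18 <= 20 <= 20, this is the LCA
LCA = 20


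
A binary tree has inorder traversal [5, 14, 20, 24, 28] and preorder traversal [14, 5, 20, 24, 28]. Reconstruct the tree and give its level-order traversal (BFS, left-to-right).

Inorder:  [5, 14, 20, 24, 28]
Preorder: [14, 5, 20, 24, 28]
Algorithm: preorder visits root first, so consume preorder in order;
for each root, split the current inorder slice at that value into
left-subtree inorder and right-subtree inorder, then recurse.
Recursive splits:
  root=14; inorder splits into left=[5], right=[20, 24, 28]
  root=5; inorder splits into left=[], right=[]
  root=20; inorder splits into left=[], right=[24, 28]
  root=24; inorder splits into left=[], right=[28]
  root=28; inorder splits into left=[], right=[]
Reconstructed level-order: [14, 5, 20, 24, 28]


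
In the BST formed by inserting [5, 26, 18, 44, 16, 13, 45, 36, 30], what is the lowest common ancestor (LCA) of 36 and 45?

Tree insertion order: [5, 26, 18, 44, 16, 13, 45, 36, 30]
Tree (level-order array): [5, None, 26, 18, 44, 16, None, 36, 45, 13, None, 30]
In a BST, the LCA of p=36, q=45 is the first node v on the
root-to-leaf path with p <= v <= q (go left if both < v, right if both > v).
Walk from root:
  at 5: both 36 and 45 > 5, go right
  at 26: both 36 and 45 > 26, go right
  at 44: 36 <= 44 <= 45, this is the LCA
LCA = 44


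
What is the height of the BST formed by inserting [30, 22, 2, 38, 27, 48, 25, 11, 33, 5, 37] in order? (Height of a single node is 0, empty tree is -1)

Insertion order: [30, 22, 2, 38, 27, 48, 25, 11, 33, 5, 37]
Tree (level-order array): [30, 22, 38, 2, 27, 33, 48, None, 11, 25, None, None, 37, None, None, 5]
Compute height bottom-up (empty subtree = -1):
  height(5) = 1 + max(-1, -1) = 0
  height(11) = 1 + max(0, -1) = 1
  height(2) = 1 + max(-1, 1) = 2
  height(25) = 1 + max(-1, -1) = 0
  height(27) = 1 + max(0, -1) = 1
  height(22) = 1 + max(2, 1) = 3
  height(37) = 1 + max(-1, -1) = 0
  height(33) = 1 + max(-1, 0) = 1
  height(48) = 1 + max(-1, -1) = 0
  height(38) = 1 + max(1, 0) = 2
  height(30) = 1 + max(3, 2) = 4
Height = 4


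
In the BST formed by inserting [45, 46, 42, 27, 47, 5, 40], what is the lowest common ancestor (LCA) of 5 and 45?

Tree insertion order: [45, 46, 42, 27, 47, 5, 40]
Tree (level-order array): [45, 42, 46, 27, None, None, 47, 5, 40]
In a BST, the LCA of p=5, q=45 is the first node v on the
root-to-leaf path with p <= v <= q (go left if both < v, right if both > v).
Walk from root:
  at 45: 5 <= 45 <= 45, this is the LCA
LCA = 45


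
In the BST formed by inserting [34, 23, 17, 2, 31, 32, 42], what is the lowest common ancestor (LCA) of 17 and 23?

Tree insertion order: [34, 23, 17, 2, 31, 32, 42]
Tree (level-order array): [34, 23, 42, 17, 31, None, None, 2, None, None, 32]
In a BST, the LCA of p=17, q=23 is the first node v on the
root-to-leaf path with p <= v <= q (go left if both < v, right if both > v).
Walk from root:
  at 34: both 17 and 23 < 34, go left
  at 23: 17 <= 23 <= 23, this is the LCA
LCA = 23


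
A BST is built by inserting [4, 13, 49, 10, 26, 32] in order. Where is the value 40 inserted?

Starting tree (level order): [4, None, 13, 10, 49, None, None, 26, None, None, 32]
Insertion path: 4 -> 13 -> 49 -> 26 -> 32
Result: insert 40 as right child of 32
Final tree (level order): [4, None, 13, 10, 49, None, None, 26, None, None, 32, None, 40]


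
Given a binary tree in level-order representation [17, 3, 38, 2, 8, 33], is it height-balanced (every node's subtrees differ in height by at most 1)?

Tree (level-order array): [17, 3, 38, 2, 8, 33]
Definition: a tree is height-balanced if, at every node, |h(left) - h(right)| <= 1 (empty subtree has height -1).
Bottom-up per-node check:
  node 2: h_left=-1, h_right=-1, diff=0 [OK], height=0
  node 8: h_left=-1, h_right=-1, diff=0 [OK], height=0
  node 3: h_left=0, h_right=0, diff=0 [OK], height=1
  node 33: h_left=-1, h_right=-1, diff=0 [OK], height=0
  node 38: h_left=0, h_right=-1, diff=1 [OK], height=1
  node 17: h_left=1, h_right=1, diff=0 [OK], height=2
All nodes satisfy the balance condition.
Result: Balanced


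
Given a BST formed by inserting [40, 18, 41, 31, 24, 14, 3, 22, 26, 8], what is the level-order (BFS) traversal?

Tree insertion order: [40, 18, 41, 31, 24, 14, 3, 22, 26, 8]
Tree (level-order array): [40, 18, 41, 14, 31, None, None, 3, None, 24, None, None, 8, 22, 26]
BFS from the root, enqueuing left then right child of each popped node:
  queue [40] -> pop 40, enqueue [18, 41], visited so far: [40]
  queue [18, 41] -> pop 18, enqueue [14, 31], visited so far: [40, 18]
  queue [41, 14, 31] -> pop 41, enqueue [none], visited so far: [40, 18, 41]
  queue [14, 31] -> pop 14, enqueue [3], visited so far: [40, 18, 41, 14]
  queue [31, 3] -> pop 31, enqueue [24], visited so far: [40, 18, 41, 14, 31]
  queue [3, 24] -> pop 3, enqueue [8], visited so far: [40, 18, 41, 14, 31, 3]
  queue [24, 8] -> pop 24, enqueue [22, 26], visited so far: [40, 18, 41, 14, 31, 3, 24]
  queue [8, 22, 26] -> pop 8, enqueue [none], visited so far: [40, 18, 41, 14, 31, 3, 24, 8]
  queue [22, 26] -> pop 22, enqueue [none], visited so far: [40, 18, 41, 14, 31, 3, 24, 8, 22]
  queue [26] -> pop 26, enqueue [none], visited so far: [40, 18, 41, 14, 31, 3, 24, 8, 22, 26]
Result: [40, 18, 41, 14, 31, 3, 24, 8, 22, 26]


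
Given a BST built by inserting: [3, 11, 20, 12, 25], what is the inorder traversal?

Tree insertion order: [3, 11, 20, 12, 25]
Tree (level-order array): [3, None, 11, None, 20, 12, 25]
Inorder traversal: [3, 11, 12, 20, 25]


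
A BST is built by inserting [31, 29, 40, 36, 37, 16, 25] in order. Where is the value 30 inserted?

Starting tree (level order): [31, 29, 40, 16, None, 36, None, None, 25, None, 37]
Insertion path: 31 -> 29
Result: insert 30 as right child of 29
Final tree (level order): [31, 29, 40, 16, 30, 36, None, None, 25, None, None, None, 37]


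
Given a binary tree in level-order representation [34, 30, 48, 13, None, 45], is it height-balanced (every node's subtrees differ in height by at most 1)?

Tree (level-order array): [34, 30, 48, 13, None, 45]
Definition: a tree is height-balanced if, at every node, |h(left) - h(right)| <= 1 (empty subtree has height -1).
Bottom-up per-node check:
  node 13: h_left=-1, h_right=-1, diff=0 [OK], height=0
  node 30: h_left=0, h_right=-1, diff=1 [OK], height=1
  node 45: h_left=-1, h_right=-1, diff=0 [OK], height=0
  node 48: h_left=0, h_right=-1, diff=1 [OK], height=1
  node 34: h_left=1, h_right=1, diff=0 [OK], height=2
All nodes satisfy the balance condition.
Result: Balanced


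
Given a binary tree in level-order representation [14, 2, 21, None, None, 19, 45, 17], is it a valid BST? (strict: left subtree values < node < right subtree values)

Level-order array: [14, 2, 21, None, None, 19, 45, 17]
Validate using subtree bounds (lo, hi): at each node, require lo < value < hi,
then recurse left with hi=value and right with lo=value.
Preorder trace (stopping at first violation):
  at node 14 with bounds (-inf, +inf): OK
  at node 2 with bounds (-inf, 14): OK
  at node 21 with bounds (14, +inf): OK
  at node 19 with bounds (14, 21): OK
  at node 17 with bounds (14, 19): OK
  at node 45 with bounds (21, +inf): OK
No violation found at any node.
Result: Valid BST


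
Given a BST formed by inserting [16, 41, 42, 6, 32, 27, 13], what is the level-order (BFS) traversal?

Tree insertion order: [16, 41, 42, 6, 32, 27, 13]
Tree (level-order array): [16, 6, 41, None, 13, 32, 42, None, None, 27]
BFS from the root, enqueuing left then right child of each popped node:
  queue [16] -> pop 16, enqueue [6, 41], visited so far: [16]
  queue [6, 41] -> pop 6, enqueue [13], visited so far: [16, 6]
  queue [41, 13] -> pop 41, enqueue [32, 42], visited so far: [16, 6, 41]
  queue [13, 32, 42] -> pop 13, enqueue [none], visited so far: [16, 6, 41, 13]
  queue [32, 42] -> pop 32, enqueue [27], visited so far: [16, 6, 41, 13, 32]
  queue [42, 27] -> pop 42, enqueue [none], visited so far: [16, 6, 41, 13, 32, 42]
  queue [27] -> pop 27, enqueue [none], visited so far: [16, 6, 41, 13, 32, 42, 27]
Result: [16, 6, 41, 13, 32, 42, 27]


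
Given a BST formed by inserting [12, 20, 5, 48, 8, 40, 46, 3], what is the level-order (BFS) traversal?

Tree insertion order: [12, 20, 5, 48, 8, 40, 46, 3]
Tree (level-order array): [12, 5, 20, 3, 8, None, 48, None, None, None, None, 40, None, None, 46]
BFS from the root, enqueuing left then right child of each popped node:
  queue [12] -> pop 12, enqueue [5, 20], visited so far: [12]
  queue [5, 20] -> pop 5, enqueue [3, 8], visited so far: [12, 5]
  queue [20, 3, 8] -> pop 20, enqueue [48], visited so far: [12, 5, 20]
  queue [3, 8, 48] -> pop 3, enqueue [none], visited so far: [12, 5, 20, 3]
  queue [8, 48] -> pop 8, enqueue [none], visited so far: [12, 5, 20, 3, 8]
  queue [48] -> pop 48, enqueue [40], visited so far: [12, 5, 20, 3, 8, 48]
  queue [40] -> pop 40, enqueue [46], visited so far: [12, 5, 20, 3, 8, 48, 40]
  queue [46] -> pop 46, enqueue [none], visited so far: [12, 5, 20, 3, 8, 48, 40, 46]
Result: [12, 5, 20, 3, 8, 48, 40, 46]


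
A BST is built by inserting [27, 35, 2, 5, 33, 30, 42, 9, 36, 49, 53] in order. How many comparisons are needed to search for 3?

Search path for 3: 27 -> 2 -> 5
Found: False
Comparisons: 3


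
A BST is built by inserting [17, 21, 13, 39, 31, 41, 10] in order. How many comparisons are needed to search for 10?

Search path for 10: 17 -> 13 -> 10
Found: True
Comparisons: 3


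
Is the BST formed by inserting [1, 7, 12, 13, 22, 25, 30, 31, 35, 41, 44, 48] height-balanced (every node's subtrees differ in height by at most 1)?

Tree (level-order array): [1, None, 7, None, 12, None, 13, None, 22, None, 25, None, 30, None, 31, None, 35, None, 41, None, 44, None, 48]
Definition: a tree is height-balanced if, at every node, |h(left) - h(right)| <= 1 (empty subtree has height -1).
Bottom-up per-node check:
  node 48: h_left=-1, h_right=-1, diff=0 [OK], height=0
  node 44: h_left=-1, h_right=0, diff=1 [OK], height=1
  node 41: h_left=-1, h_right=1, diff=2 [FAIL (|-1-1|=2 > 1)], height=2
  node 35: h_left=-1, h_right=2, diff=3 [FAIL (|-1-2|=3 > 1)], height=3
  node 31: h_left=-1, h_right=3, diff=4 [FAIL (|-1-3|=4 > 1)], height=4
  node 30: h_left=-1, h_right=4, diff=5 [FAIL (|-1-4|=5 > 1)], height=5
  node 25: h_left=-1, h_right=5, diff=6 [FAIL (|-1-5|=6 > 1)], height=6
  node 22: h_left=-1, h_right=6, diff=7 [FAIL (|-1-6|=7 > 1)], height=7
  node 13: h_left=-1, h_right=7, diff=8 [FAIL (|-1-7|=8 > 1)], height=8
  node 12: h_left=-1, h_right=8, diff=9 [FAIL (|-1-8|=9 > 1)], height=9
  node 7: h_left=-1, h_right=9, diff=10 [FAIL (|-1-9|=10 > 1)], height=10
  node 1: h_left=-1, h_right=10, diff=11 [FAIL (|-1-10|=11 > 1)], height=11
Node 41 violates the condition: |-1 - 1| = 2 > 1.
Result: Not balanced


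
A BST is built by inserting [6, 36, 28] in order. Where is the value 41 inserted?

Starting tree (level order): [6, None, 36, 28]
Insertion path: 6 -> 36
Result: insert 41 as right child of 36
Final tree (level order): [6, None, 36, 28, 41]


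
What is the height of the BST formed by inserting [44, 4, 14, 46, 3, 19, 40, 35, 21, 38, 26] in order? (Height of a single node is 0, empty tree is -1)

Insertion order: [44, 4, 14, 46, 3, 19, 40, 35, 21, 38, 26]
Tree (level-order array): [44, 4, 46, 3, 14, None, None, None, None, None, 19, None, 40, 35, None, 21, 38, None, 26]
Compute height bottom-up (empty subtree = -1):
  height(3) = 1 + max(-1, -1) = 0
  height(26) = 1 + max(-1, -1) = 0
  height(21) = 1 + max(-1, 0) = 1
  height(38) = 1 + max(-1, -1) = 0
  height(35) = 1 + max(1, 0) = 2
  height(40) = 1 + max(2, -1) = 3
  height(19) = 1 + max(-1, 3) = 4
  height(14) = 1 + max(-1, 4) = 5
  height(4) = 1 + max(0, 5) = 6
  height(46) = 1 + max(-1, -1) = 0
  height(44) = 1 + max(6, 0) = 7
Height = 7


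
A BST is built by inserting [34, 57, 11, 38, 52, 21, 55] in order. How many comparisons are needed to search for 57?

Search path for 57: 34 -> 57
Found: True
Comparisons: 2


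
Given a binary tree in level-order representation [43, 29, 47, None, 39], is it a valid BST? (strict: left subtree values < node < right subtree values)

Level-order array: [43, 29, 47, None, 39]
Validate using subtree bounds (lo, hi): at each node, require lo < value < hi,
then recurse left with hi=value and right with lo=value.
Preorder trace (stopping at first violation):
  at node 43 with bounds (-inf, +inf): OK
  at node 29 with bounds (-inf, 43): OK
  at node 39 with bounds (29, 43): OK
  at node 47 with bounds (43, +inf): OK
No violation found at any node.
Result: Valid BST


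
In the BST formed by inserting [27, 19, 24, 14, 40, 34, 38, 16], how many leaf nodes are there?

Tree built from: [27, 19, 24, 14, 40, 34, 38, 16]
Tree (level-order array): [27, 19, 40, 14, 24, 34, None, None, 16, None, None, None, 38]
Rule: A leaf has 0 children.
Per-node child counts:
  node 27: 2 child(ren)
  node 19: 2 child(ren)
  node 14: 1 child(ren)
  node 16: 0 child(ren)
  node 24: 0 child(ren)
  node 40: 1 child(ren)
  node 34: 1 child(ren)
  node 38: 0 child(ren)
Matching nodes: [16, 24, 38]
Count of leaf nodes: 3


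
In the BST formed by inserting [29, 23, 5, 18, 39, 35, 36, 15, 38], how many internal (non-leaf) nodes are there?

Tree built from: [29, 23, 5, 18, 39, 35, 36, 15, 38]
Tree (level-order array): [29, 23, 39, 5, None, 35, None, None, 18, None, 36, 15, None, None, 38]
Rule: An internal node has at least one child.
Per-node child counts:
  node 29: 2 child(ren)
  node 23: 1 child(ren)
  node 5: 1 child(ren)
  node 18: 1 child(ren)
  node 15: 0 child(ren)
  node 39: 1 child(ren)
  node 35: 1 child(ren)
  node 36: 1 child(ren)
  node 38: 0 child(ren)
Matching nodes: [29, 23, 5, 18, 39, 35, 36]
Count of internal (non-leaf) nodes: 7


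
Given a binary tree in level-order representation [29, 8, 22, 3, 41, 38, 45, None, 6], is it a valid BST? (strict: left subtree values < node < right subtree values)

Level-order array: [29, 8, 22, 3, 41, 38, 45, None, 6]
Validate using subtree bounds (lo, hi): at each node, require lo < value < hi,
then recurse left with hi=value and right with lo=value.
Preorder trace (stopping at first violation):
  at node 29 with bounds (-inf, +inf): OK
  at node 8 with bounds (-inf, 29): OK
  at node 3 with bounds (-inf, 8): OK
  at node 6 with bounds (3, 8): OK
  at node 41 with bounds (8, 29): VIOLATION
Node 41 violates its bound: not (8 < 41 < 29).
Result: Not a valid BST


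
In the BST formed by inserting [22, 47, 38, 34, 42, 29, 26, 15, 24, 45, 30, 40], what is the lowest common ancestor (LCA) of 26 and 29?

Tree insertion order: [22, 47, 38, 34, 42, 29, 26, 15, 24, 45, 30, 40]
Tree (level-order array): [22, 15, 47, None, None, 38, None, 34, 42, 29, None, 40, 45, 26, 30, None, None, None, None, 24]
In a BST, the LCA of p=26, q=29 is the first node v on the
root-to-leaf path with p <= v <= q (go left if both < v, right if both > v).
Walk from root:
  at 22: both 26 and 29 > 22, go right
  at 47: both 26 and 29 < 47, go left
  at 38: both 26 and 29 < 38, go left
  at 34: both 26 and 29 < 34, go left
  at 29: 26 <= 29 <= 29, this is the LCA
LCA = 29


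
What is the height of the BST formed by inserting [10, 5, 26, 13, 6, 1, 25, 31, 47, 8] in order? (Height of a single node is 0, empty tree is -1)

Insertion order: [10, 5, 26, 13, 6, 1, 25, 31, 47, 8]
Tree (level-order array): [10, 5, 26, 1, 6, 13, 31, None, None, None, 8, None, 25, None, 47]
Compute height bottom-up (empty subtree = -1):
  height(1) = 1 + max(-1, -1) = 0
  height(8) = 1 + max(-1, -1) = 0
  height(6) = 1 + max(-1, 0) = 1
  height(5) = 1 + max(0, 1) = 2
  height(25) = 1 + max(-1, -1) = 0
  height(13) = 1 + max(-1, 0) = 1
  height(47) = 1 + max(-1, -1) = 0
  height(31) = 1 + max(-1, 0) = 1
  height(26) = 1 + max(1, 1) = 2
  height(10) = 1 + max(2, 2) = 3
Height = 3


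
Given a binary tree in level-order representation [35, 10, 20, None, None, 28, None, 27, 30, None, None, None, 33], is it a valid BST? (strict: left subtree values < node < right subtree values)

Level-order array: [35, 10, 20, None, None, 28, None, 27, 30, None, None, None, 33]
Validate using subtree bounds (lo, hi): at each node, require lo < value < hi,
then recurse left with hi=value and right with lo=value.
Preorder trace (stopping at first violation):
  at node 35 with bounds (-inf, +inf): OK
  at node 10 with bounds (-inf, 35): OK
  at node 20 with bounds (35, +inf): VIOLATION
Node 20 violates its bound: not (35 < 20 < +inf).
Result: Not a valid BST


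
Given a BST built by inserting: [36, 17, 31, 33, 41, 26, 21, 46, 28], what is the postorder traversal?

Tree insertion order: [36, 17, 31, 33, 41, 26, 21, 46, 28]
Tree (level-order array): [36, 17, 41, None, 31, None, 46, 26, 33, None, None, 21, 28]
Postorder traversal: [21, 28, 26, 33, 31, 17, 46, 41, 36]


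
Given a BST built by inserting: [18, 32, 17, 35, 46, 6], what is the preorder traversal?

Tree insertion order: [18, 32, 17, 35, 46, 6]
Tree (level-order array): [18, 17, 32, 6, None, None, 35, None, None, None, 46]
Preorder traversal: [18, 17, 6, 32, 35, 46]


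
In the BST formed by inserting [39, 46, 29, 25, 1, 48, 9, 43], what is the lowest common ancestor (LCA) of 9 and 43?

Tree insertion order: [39, 46, 29, 25, 1, 48, 9, 43]
Tree (level-order array): [39, 29, 46, 25, None, 43, 48, 1, None, None, None, None, None, None, 9]
In a BST, the LCA of p=9, q=43 is the first node v on the
root-to-leaf path with p <= v <= q (go left if both < v, right if both > v).
Walk from root:
  at 39: 9 <= 39 <= 43, this is the LCA
LCA = 39


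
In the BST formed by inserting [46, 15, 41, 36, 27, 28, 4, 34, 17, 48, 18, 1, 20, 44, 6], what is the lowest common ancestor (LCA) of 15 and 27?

Tree insertion order: [46, 15, 41, 36, 27, 28, 4, 34, 17, 48, 18, 1, 20, 44, 6]
Tree (level-order array): [46, 15, 48, 4, 41, None, None, 1, 6, 36, 44, None, None, None, None, 27, None, None, None, 17, 28, None, 18, None, 34, None, 20]
In a BST, the LCA of p=15, q=27 is the first node v on the
root-to-leaf path with p <= v <= q (go left if both < v, right if both > v).
Walk from root:
  at 46: both 15 and 27 < 46, go left
  at 15: 15 <= 15 <= 27, this is the LCA
LCA = 15


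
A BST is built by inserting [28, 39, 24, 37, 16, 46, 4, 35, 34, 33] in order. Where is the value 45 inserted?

Starting tree (level order): [28, 24, 39, 16, None, 37, 46, 4, None, 35, None, None, None, None, None, 34, None, 33]
Insertion path: 28 -> 39 -> 46
Result: insert 45 as left child of 46
Final tree (level order): [28, 24, 39, 16, None, 37, 46, 4, None, 35, None, 45, None, None, None, 34, None, None, None, 33]


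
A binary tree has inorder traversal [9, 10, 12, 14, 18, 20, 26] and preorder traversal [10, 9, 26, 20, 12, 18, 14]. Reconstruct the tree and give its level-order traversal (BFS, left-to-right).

Inorder:  [9, 10, 12, 14, 18, 20, 26]
Preorder: [10, 9, 26, 20, 12, 18, 14]
Algorithm: preorder visits root first, so consume preorder in order;
for each root, split the current inorder slice at that value into
left-subtree inorder and right-subtree inorder, then recurse.
Recursive splits:
  root=10; inorder splits into left=[9], right=[12, 14, 18, 20, 26]
  root=9; inorder splits into left=[], right=[]
  root=26; inorder splits into left=[12, 14, 18, 20], right=[]
  root=20; inorder splits into left=[12, 14, 18], right=[]
  root=12; inorder splits into left=[], right=[14, 18]
  root=18; inorder splits into left=[14], right=[]
  root=14; inorder splits into left=[], right=[]
Reconstructed level-order: [10, 9, 26, 20, 12, 18, 14]


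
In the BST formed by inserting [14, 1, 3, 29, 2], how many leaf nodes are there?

Tree built from: [14, 1, 3, 29, 2]
Tree (level-order array): [14, 1, 29, None, 3, None, None, 2]
Rule: A leaf has 0 children.
Per-node child counts:
  node 14: 2 child(ren)
  node 1: 1 child(ren)
  node 3: 1 child(ren)
  node 2: 0 child(ren)
  node 29: 0 child(ren)
Matching nodes: [2, 29]
Count of leaf nodes: 2


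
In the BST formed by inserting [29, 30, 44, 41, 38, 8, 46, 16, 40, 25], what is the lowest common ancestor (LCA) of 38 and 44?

Tree insertion order: [29, 30, 44, 41, 38, 8, 46, 16, 40, 25]
Tree (level-order array): [29, 8, 30, None, 16, None, 44, None, 25, 41, 46, None, None, 38, None, None, None, None, 40]
In a BST, the LCA of p=38, q=44 is the first node v on the
root-to-leaf path with p <= v <= q (go left if both < v, right if both > v).
Walk from root:
  at 29: both 38 and 44 > 29, go right
  at 30: both 38 and 44 > 30, go right
  at 44: 38 <= 44 <= 44, this is the LCA
LCA = 44


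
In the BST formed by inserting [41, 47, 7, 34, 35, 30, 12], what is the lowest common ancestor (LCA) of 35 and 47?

Tree insertion order: [41, 47, 7, 34, 35, 30, 12]
Tree (level-order array): [41, 7, 47, None, 34, None, None, 30, 35, 12]
In a BST, the LCA of p=35, q=47 is the first node v on the
root-to-leaf path with p <= v <= q (go left if both < v, right if both > v).
Walk from root:
  at 41: 35 <= 41 <= 47, this is the LCA
LCA = 41


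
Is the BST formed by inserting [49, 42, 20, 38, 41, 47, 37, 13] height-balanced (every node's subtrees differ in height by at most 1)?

Tree (level-order array): [49, 42, None, 20, 47, 13, 38, None, None, None, None, 37, 41]
Definition: a tree is height-balanced if, at every node, |h(left) - h(right)| <= 1 (empty subtree has height -1).
Bottom-up per-node check:
  node 13: h_left=-1, h_right=-1, diff=0 [OK], height=0
  node 37: h_left=-1, h_right=-1, diff=0 [OK], height=0
  node 41: h_left=-1, h_right=-1, diff=0 [OK], height=0
  node 38: h_left=0, h_right=0, diff=0 [OK], height=1
  node 20: h_left=0, h_right=1, diff=1 [OK], height=2
  node 47: h_left=-1, h_right=-1, diff=0 [OK], height=0
  node 42: h_left=2, h_right=0, diff=2 [FAIL (|2-0|=2 > 1)], height=3
  node 49: h_left=3, h_right=-1, diff=4 [FAIL (|3--1|=4 > 1)], height=4
Node 42 violates the condition: |2 - 0| = 2 > 1.
Result: Not balanced


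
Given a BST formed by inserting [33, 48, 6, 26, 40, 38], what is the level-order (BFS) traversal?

Tree insertion order: [33, 48, 6, 26, 40, 38]
Tree (level-order array): [33, 6, 48, None, 26, 40, None, None, None, 38]
BFS from the root, enqueuing left then right child of each popped node:
  queue [33] -> pop 33, enqueue [6, 48], visited so far: [33]
  queue [6, 48] -> pop 6, enqueue [26], visited so far: [33, 6]
  queue [48, 26] -> pop 48, enqueue [40], visited so far: [33, 6, 48]
  queue [26, 40] -> pop 26, enqueue [none], visited so far: [33, 6, 48, 26]
  queue [40] -> pop 40, enqueue [38], visited so far: [33, 6, 48, 26, 40]
  queue [38] -> pop 38, enqueue [none], visited so far: [33, 6, 48, 26, 40, 38]
Result: [33, 6, 48, 26, 40, 38]


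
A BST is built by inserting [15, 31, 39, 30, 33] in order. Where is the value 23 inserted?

Starting tree (level order): [15, None, 31, 30, 39, None, None, 33]
Insertion path: 15 -> 31 -> 30
Result: insert 23 as left child of 30
Final tree (level order): [15, None, 31, 30, 39, 23, None, 33]


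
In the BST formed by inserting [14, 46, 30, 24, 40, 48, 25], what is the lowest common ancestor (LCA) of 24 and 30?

Tree insertion order: [14, 46, 30, 24, 40, 48, 25]
Tree (level-order array): [14, None, 46, 30, 48, 24, 40, None, None, None, 25]
In a BST, the LCA of p=24, q=30 is the first node v on the
root-to-leaf path with p <= v <= q (go left if both < v, right if both > v).
Walk from root:
  at 14: both 24 and 30 > 14, go right
  at 46: both 24 and 30 < 46, go left
  at 30: 24 <= 30 <= 30, this is the LCA
LCA = 30


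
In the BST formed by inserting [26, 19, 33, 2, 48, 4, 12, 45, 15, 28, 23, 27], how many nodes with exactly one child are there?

Tree built from: [26, 19, 33, 2, 48, 4, 12, 45, 15, 28, 23, 27]
Tree (level-order array): [26, 19, 33, 2, 23, 28, 48, None, 4, None, None, 27, None, 45, None, None, 12, None, None, None, None, None, 15]
Rule: These are nodes with exactly 1 non-null child.
Per-node child counts:
  node 26: 2 child(ren)
  node 19: 2 child(ren)
  node 2: 1 child(ren)
  node 4: 1 child(ren)
  node 12: 1 child(ren)
  node 15: 0 child(ren)
  node 23: 0 child(ren)
  node 33: 2 child(ren)
  node 28: 1 child(ren)
  node 27: 0 child(ren)
  node 48: 1 child(ren)
  node 45: 0 child(ren)
Matching nodes: [2, 4, 12, 28, 48]
Count of nodes with exactly one child: 5


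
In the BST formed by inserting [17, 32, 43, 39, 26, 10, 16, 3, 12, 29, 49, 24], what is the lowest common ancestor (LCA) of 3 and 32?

Tree insertion order: [17, 32, 43, 39, 26, 10, 16, 3, 12, 29, 49, 24]
Tree (level-order array): [17, 10, 32, 3, 16, 26, 43, None, None, 12, None, 24, 29, 39, 49]
In a BST, the LCA of p=3, q=32 is the first node v on the
root-to-leaf path with p <= v <= q (go left if both < v, right if both > v).
Walk from root:
  at 17: 3 <= 17 <= 32, this is the LCA
LCA = 17
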